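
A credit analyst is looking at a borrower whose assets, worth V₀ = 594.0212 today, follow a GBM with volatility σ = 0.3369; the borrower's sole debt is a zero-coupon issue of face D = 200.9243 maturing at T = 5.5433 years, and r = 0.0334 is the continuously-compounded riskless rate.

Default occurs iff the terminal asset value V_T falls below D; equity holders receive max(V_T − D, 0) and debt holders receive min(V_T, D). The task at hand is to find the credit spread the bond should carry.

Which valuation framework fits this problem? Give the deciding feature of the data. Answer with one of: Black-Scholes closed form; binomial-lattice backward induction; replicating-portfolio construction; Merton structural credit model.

framework: Merton structural credit model

Key observation: the asked-for credit quantity lives on the firm's capital structure — asset value, asset volatility, debt face 200.9243 — which is the structural model's domain.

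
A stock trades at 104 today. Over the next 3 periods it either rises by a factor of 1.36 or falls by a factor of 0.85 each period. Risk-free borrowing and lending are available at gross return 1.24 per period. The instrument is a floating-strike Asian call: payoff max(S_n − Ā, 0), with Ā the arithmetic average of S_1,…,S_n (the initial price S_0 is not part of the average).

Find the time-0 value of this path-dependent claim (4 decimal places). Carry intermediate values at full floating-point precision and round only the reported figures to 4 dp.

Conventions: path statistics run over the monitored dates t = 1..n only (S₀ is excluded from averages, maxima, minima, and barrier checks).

With p* = (R−d)/(u−d) = 0.7647, sum probability × payoff across the paths and divide by R^3.
Enumerate all 2^3 = 8 price paths (U = up ×1.36, D = down ×0.85); each path with k up-moves has probability p*^k·(1−p*)^(3−k).
DDD: Ā=75.8030, payoff=0.0000, prob=0.013027
UDD: Ā=121.2848, payoff=0.0000, prob=0.042337
DUD: Ā=103.6048, payoff=0.0000, prob=0.042337
UUD: Ā=165.7677, payoff=0.0000, prob=0.137594
DDU: Ā=88.5768, payoff=13.6136, prob=0.042337
UDU: Ā=141.7229, payoff=21.7818, prob=0.137594
DUU: Ā=124.0429, payoff=39.4618, prob=0.137594
UUU: Ā=198.4686, payoff=63.1388, prob=0.447181
Price = Σ prob·payoff / R^3 = 37.237579 / 1.906624 = 19.5306

price = 19.5306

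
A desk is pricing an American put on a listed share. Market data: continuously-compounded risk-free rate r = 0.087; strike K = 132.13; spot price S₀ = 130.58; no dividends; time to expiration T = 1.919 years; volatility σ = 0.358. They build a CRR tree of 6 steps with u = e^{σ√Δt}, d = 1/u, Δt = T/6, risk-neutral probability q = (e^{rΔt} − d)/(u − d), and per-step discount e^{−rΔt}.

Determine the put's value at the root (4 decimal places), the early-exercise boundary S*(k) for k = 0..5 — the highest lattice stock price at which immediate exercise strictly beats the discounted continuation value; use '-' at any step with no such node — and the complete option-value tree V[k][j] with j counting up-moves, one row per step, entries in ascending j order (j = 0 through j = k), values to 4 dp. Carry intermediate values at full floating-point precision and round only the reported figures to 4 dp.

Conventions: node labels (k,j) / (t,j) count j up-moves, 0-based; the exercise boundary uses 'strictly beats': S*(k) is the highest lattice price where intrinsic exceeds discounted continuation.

params: Δt=0.31983 u=1.22441 d=0.81672 q=0.51877 e^(-rΔt)=0.97256
t_6 payoffs: 93.3769 74.0318 45.0297 1.5500 0.0000 0.0000 0.0000
t_5: node(5,0) S=47.4498 payoff=84.6802 vs cont=81.0543 → 84.6802 [stop]  node(5,1) S=71.1363 payoff=60.9937 vs cont=57.3678 → 60.9937 [stop]  node(5,2) S=106.6469 payoff=25.4831 vs cont=21.8572 → 25.4831 [stop]  node(5,3) S=159.8840 payoff=0.0000 vs cont=0.7254 → 0.7254 [wait]  node(5,4) S=239.6966 payoff=0.0000 vs cont=0.0000 → 0.0000 [wait]  node(5,5) S=359.3509 payoff=0.0000 vs cont=0.0000 → 0.0000 [wait]  ⇒ S*(5)=106.6469
t_4: node(4,0) S=58.0982 payoff=74.0318 vs cont=70.4058 → 74.0318 [stop]  node(4,1) S=87.1003 payoff=45.0297 vs cont=41.4038 → 45.0297 [stop]  node(4,2) S=130.5800 payoff=1.5500 vs cont=12.2928 → 12.2928 [wait]  node(4,3) S=195.7643 payoff=0.0000 vs cont=0.3395 → 0.3395 [wait]  node(4,4) S=293.4880 payoff=0.0000 vs cont=0.0000 → 0.0000 [wait]  ⇒ S*(4)=87.1003
t_3: node(3,0) S=71.1363 payoff=60.9937 vs cont=57.3678 → 60.9937 [stop]  node(3,1) S=106.6469 payoff=25.4831 vs cont=27.2773 → 27.2773 [wait]  node(3,2) S=159.8840 payoff=0.0000 vs cont=5.9247 → 5.9247 [wait]  node(3,3) S=239.6966 payoff=0.0000 vs cont=0.1589 → 0.1589 [wait]  ⇒ S*(3)=71.1363
t_2: node(2,0) S=87.1003 payoff=45.0297 vs cont=42.3090 → 45.0297 [stop]  node(2,1) S=130.5800 payoff=1.5500 vs cont=15.7557 → 15.7557 [wait]  node(2,2) S=195.7643 payoff=0.0000 vs cont=2.8531 → 2.8531 [wait]  ⇒ S*(2)=87.1003
t_1: node(1,0) S=106.6469 payoff=25.4831 vs cont=29.0244 → 29.0244 [wait]  node(1,1) S=159.8840 payoff=0.0000 vs cont=8.8136 → 8.8136 [wait]  ⇒ S*(1)=-
t_0: node(0,0) S=130.5800 payoff=1.5500 vs cont=18.0310 → 18.0310 [wait]  ⇒ S*(0)=-

price = 18.0310
boundary = - - 87.1003 71.1363 87.1003 106.6469
tree:
18.0310
29.0244 8.8136
45.0297 15.7557 2.8531
60.9937 27.2773 5.9247 0.1589
74.0318 45.0297 12.2928 0.3395 0.0000
84.6802 60.9937 25.4831 0.7254 0.0000 0.0000
93.3769 74.0318 45.0297 1.5500 0.0000 0.0000 0.0000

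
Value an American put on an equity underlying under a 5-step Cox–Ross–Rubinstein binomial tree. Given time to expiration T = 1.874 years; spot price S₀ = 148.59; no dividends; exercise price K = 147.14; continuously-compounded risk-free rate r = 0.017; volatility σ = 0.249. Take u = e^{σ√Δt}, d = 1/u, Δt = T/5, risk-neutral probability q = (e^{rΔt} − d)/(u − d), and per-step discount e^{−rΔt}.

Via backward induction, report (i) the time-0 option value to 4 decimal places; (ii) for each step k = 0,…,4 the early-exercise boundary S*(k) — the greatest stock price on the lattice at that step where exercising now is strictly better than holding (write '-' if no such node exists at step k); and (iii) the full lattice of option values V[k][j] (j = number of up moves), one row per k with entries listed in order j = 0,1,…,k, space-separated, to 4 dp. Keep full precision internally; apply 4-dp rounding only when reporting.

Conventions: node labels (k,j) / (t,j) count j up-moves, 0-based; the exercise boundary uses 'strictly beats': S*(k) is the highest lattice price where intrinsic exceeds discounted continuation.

Δt=0.37480  u=1.16467  d=0.85861  q=0.48285  discount=0.99365
step 5 (expiry): payoffs max(K−S,0) = 77.8022 53.0859 19.5591 0.0000 0.0000 0.0000
step 4: (k=4,j=0): S=80.7559, K−S=66.3841, hold=65.4496 ⇒ V=66.3841 exercise | (k=4,j=1): S=109.5423, K−S=37.5977, hold=36.6632 ⇒ V=37.5977 exercise | (k=4,j=2): S=148.5900, K−S=0.0000, hold=10.0508 ⇒ V=10.0508 continue | (k=4,j=3): S=201.5567, K−S=0.0000, hold=0.0000 ⇒ V=0.0000 continue | (k=4,j=4): S=273.4042, K−S=0.0000, hold=0.0000 ⇒ V=0.0000 continue  boundary S*=109.5423
step 3: (k=3,j=0): S=94.0541, K−S=53.0859, hold=52.1513 ⇒ V=53.0859 exercise | (k=3,j=1): S=127.5809, K−S=19.5591, hold=24.1424 ⇒ V=24.1424 continue | (k=3,j=2): S=173.0587, K−S=0.0000, hold=5.1648 ⇒ V=5.1648 continue | (k=3,j=3): S=234.7476, K−S=0.0000, hold=0.0000 ⇒ V=0.0000 continue  boundary S*=94.0541
step 2: (k=2,j=0): S=109.5423, K−S=37.5977, hold=38.8622 ⇒ V=38.8622 continue | (k=2,j=1): S=148.5900, K−S=0.0000, hold=14.8840 ⇒ V=14.8840 continue | (k=2,j=2): S=201.5567, K−S=0.0000, hold=2.6540 ⇒ V=2.6540 continue  boundary S*=-
step 1: (k=1,j=0): S=127.5809, K−S=19.5591, hold=27.1110 ⇒ V=27.1110 continue | (k=1,j=1): S=173.0587, K−S=0.0000, hold=8.9217 ⇒ V=8.9217 continue  boundary S*=-
step 0: (k=0,j=0): S=148.5900, K−S=0.0000, hold=18.2120 ⇒ V=18.2120 continue  boundary S*=-

price = 18.2120
boundary = - - - 94.0541 109.5423
tree:
18.2120
27.1110 8.9217
38.8622 14.8840 2.6540
53.0859 24.1424 5.1648 0.0000
66.3841 37.5977 10.0508 0.0000 0.0000
77.8022 53.0859 19.5591 0.0000 0.0000 0.0000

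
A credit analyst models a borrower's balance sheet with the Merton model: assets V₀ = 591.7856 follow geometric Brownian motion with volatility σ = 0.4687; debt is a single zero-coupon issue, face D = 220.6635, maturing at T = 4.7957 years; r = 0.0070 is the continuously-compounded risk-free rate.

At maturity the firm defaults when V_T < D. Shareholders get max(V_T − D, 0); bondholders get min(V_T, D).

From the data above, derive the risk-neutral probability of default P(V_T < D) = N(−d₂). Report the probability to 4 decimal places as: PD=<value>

With assets at 591.7856 and a single debt payment of 220.6635 at 4.7957 years:
d₁ = [ln(V₀/D) + (r + σ²/2)T] / (σ√T)
   = [ln(591.7856/220.6635) + (0.0070 + 0.5·0.4687²)·4.7957] / (0.4687·√4.7957)
   = [0.986505 + 0.560329] / 1.026410 = 1.507033
d₂ = d₁ − σ√T = 1.507033 − 1.026410 = 0.480623
risk-neutral PD = N(−d₂) = N(-0.480623) = 0.315392

PD=0.3154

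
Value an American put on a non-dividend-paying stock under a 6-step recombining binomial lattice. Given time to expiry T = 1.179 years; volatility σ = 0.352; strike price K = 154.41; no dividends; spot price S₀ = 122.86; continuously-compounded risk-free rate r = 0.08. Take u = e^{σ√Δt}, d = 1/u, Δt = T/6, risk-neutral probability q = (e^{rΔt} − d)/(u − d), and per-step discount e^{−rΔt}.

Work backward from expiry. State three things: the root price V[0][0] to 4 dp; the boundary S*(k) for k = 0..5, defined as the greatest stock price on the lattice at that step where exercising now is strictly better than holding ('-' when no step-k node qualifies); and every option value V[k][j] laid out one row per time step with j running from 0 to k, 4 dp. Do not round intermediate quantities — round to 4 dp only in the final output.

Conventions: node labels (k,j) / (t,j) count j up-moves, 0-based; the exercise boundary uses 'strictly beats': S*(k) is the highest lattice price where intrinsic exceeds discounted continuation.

Δt=0.19650, u=1.16887, d=0.85553, q=0.51164, disc=e^(-rΔt)=0.98440
k=6 terminal: V=max(K-S,0) → 106.2354 88.5914 64.4852 31.5500 0.0000 0.0000 0.0000
k=5: j=0 S=56.3097 intr=98.1003 cont=95.6919 V=98.1003[EX]; j=1 S=76.9333 intr=77.4767 cont=75.0684 V=77.4767[EX]; j=2 S=105.1103 intr=49.2997 cont=46.8914 V=49.2997[EX]; j=3 S=143.6071 intr=10.8029 cont=15.1676 V=15.1676[hold]; j=4 S=196.2035 intr=0.0000 cont=0.0000 V=0.0000[hold]; j=5 S=268.0635 intr=0.0000 cont=0.0000 V=0.0000[hold]  S*(5)=105.1103
k=4: j=0 S=65.8186 intr=88.5914 cont=86.1830 V=88.5914[EX]; j=1 S=89.9248 intr=64.4852 cont=62.0768 V=64.4852[EX]; j=2 S=122.8600 intr=31.5500 cont=31.3400 V=31.5500[EX]; j=3 S=167.8577 intr=0.0000 cont=7.2918 V=7.2918[hold]; j=4 S=229.3360 intr=0.0000 cont=0.0000 V=0.0000[hold]  S*(4)=122.8600
k=3: j=0 S=76.9333 intr=77.4767 cont=75.0684 V=77.4767[EX]; j=1 S=105.1103 intr=49.2997 cont=46.8914 V=49.2997[EX]; j=2 S=143.6071 intr=10.8029 cont=18.8401 V=18.8401[hold]; j=3 S=196.2035 intr=0.0000 cont=3.5055 V=3.5055[hold]  S*(3)=105.1103
k=2: j=0 S=89.9248 intr=64.4852 cont=62.0768 V=64.4852[EX]; j=1 S=122.8600 intr=31.5500 cont=33.1897 V=33.1897[hold]; j=2 S=167.8577 intr=0.0000 cont=10.8229 V=10.8229[hold]  S*(2)=89.9248
k=1: j=0 S=105.1103 intr=49.2997 cont=47.7172 V=49.2997[EX]; j=1 S=143.6071 intr=10.8029 cont=21.4068 V=21.4068[hold]  S*(1)=105.1103
k=0: j=0 S=122.8600 intr=31.5500 cont=34.4824 V=34.4824[hold]  S*(0)=-

price = 34.4824
boundary = - 105.1103 89.9248 105.1103 122.8600 105.1103
tree:
34.4824
49.2997 21.4068
64.4852 33.1897 10.8229
77.4767 49.2997 18.8401 3.5055
88.5914 64.4852 31.5500 7.2918 0.0000
98.1003 77.4767 49.2997 15.1676 0.0000 0.0000
106.2354 88.5914 64.4852 31.5500 0.0000 0.0000 0.0000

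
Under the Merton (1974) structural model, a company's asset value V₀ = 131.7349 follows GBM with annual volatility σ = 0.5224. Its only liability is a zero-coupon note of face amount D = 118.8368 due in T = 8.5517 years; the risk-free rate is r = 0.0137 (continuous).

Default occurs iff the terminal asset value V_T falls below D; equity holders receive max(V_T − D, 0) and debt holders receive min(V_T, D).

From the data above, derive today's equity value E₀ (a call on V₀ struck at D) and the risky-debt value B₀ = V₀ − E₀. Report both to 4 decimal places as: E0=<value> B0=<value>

E0=79.4676 B0=52.2673

Apply the equity-as-call identities (strike 118.8368, horizon 8.5517 years):
d₁ = [ln(V₀/D) + (r + σ²/2)T] / (σ√T)
   = [ln(131.7349/118.8368) + (0.0137 + 0.5·0.5224²)·8.5517] / (0.5224·√8.5517)
   = [0.103040 + 1.284045] / 1.527669 = 0.907975
d₂ = d₁ − σ√T = 0.907975 − 1.527669 = -0.619694
N(d₁) = 0.818054,  N(d₂) = 0.267729,  e^(−rT) = 0.889444
E₀ = V₀·N(d₁) − D·e^(−rT)·N(d₂)
   = 131.7349·0.818054 − 118.8368·0.889444·0.267729 = 79.467634
B₀ = V₀ − E₀ = 131.7349 − 79.467634 = 52.267266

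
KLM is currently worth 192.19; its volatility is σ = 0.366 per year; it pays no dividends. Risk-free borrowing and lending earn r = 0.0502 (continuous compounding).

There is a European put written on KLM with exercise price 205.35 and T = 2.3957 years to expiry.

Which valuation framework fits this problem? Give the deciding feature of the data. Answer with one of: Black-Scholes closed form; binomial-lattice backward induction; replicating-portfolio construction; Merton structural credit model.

framework: Black-Scholes closed form

Key observation: everything needed for the exact continuous-time valuation of the European put on KLM (strike 205.35) is given, and no feature rules the closed form out.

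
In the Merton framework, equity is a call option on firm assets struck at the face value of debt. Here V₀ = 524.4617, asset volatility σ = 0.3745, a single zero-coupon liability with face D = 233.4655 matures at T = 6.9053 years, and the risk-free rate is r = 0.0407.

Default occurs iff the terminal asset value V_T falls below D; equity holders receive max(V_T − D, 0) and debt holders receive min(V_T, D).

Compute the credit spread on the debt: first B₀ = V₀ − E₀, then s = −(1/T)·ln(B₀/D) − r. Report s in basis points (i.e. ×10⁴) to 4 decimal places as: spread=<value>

spread=162.1566

With assets at 524.4617 and a single debt payment of 233.4655 at 6.9053 years:
d₁ = [ln(V₀/D) + (r + σ²/2)T] / (σ√T)
   = [ln(524.4617/233.4655) + (0.0407 + 0.5·0.3745²)·6.9053] / (0.3745·√6.9053)
   = [0.809338 + 0.765281] / 0.984109 = 1.600046
d₂ = d₁ − σ√T = 1.600046 − 0.984109 = 0.615937
N(d₁) = 0.945206,  N(d₂) = 0.731032,  e^(−rT) = 0.754994
E₀ = V₀·N(d₁) − D·e^(−rT)·N(d₂)
   = 524.4617·0.945206 − 233.4655·0.754994·0.731032 = 366.868878
B₀ = V₀ − E₀ = 524.4617 − 366.868878 = 157.592822
spread = −(1/T)·ln(B₀/D) − r = −(1/6.9053)·ln(157.592822/233.4655) − 0.0407 = 0.01621566
in basis points: 0.01621566 × 10⁴ = 162.1566 bp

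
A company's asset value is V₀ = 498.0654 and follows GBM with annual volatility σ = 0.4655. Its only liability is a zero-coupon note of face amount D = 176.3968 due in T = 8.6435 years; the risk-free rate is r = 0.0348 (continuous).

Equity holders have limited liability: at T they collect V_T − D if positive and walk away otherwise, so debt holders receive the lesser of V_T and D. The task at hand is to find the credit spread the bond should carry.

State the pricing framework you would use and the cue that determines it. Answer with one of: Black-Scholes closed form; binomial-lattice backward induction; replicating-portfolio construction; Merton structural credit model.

Key observation: assets follow a GBM and default happens iff V_T < 176.3968; valuing claims on that split (equity as a call, risky debt as the residual) is the structural model's definition.

framework: Merton structural credit model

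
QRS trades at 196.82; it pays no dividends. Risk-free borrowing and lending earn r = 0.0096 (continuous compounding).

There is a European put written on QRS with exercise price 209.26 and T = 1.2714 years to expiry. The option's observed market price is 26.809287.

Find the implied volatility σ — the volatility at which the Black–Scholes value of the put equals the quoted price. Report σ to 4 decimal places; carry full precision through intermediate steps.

sigma = 0.2376

At σ = 0.2376 the Black–Scholes value reproduces the quote:
σ√T = 0.2376·√1.2714 = 0.267909
d₁ = (ln(S/K) + (r+σ²/2)T) / (σ√T) = (ln(196.82/209.26) + (0.0096+0.2376²/2)·1.2714) / 0.267909 = (-0.061288 + 0.048093) / 0.267909 = -0.049251
d₂ = d₁ − σ√T = -0.049251 − 0.267909 = -0.317160
e^{−rT} = 0.987869
N(−d₁) = 0.519640,  N(−d₂) = 0.624439
V = K·e^{−rT}·N(−d₂) − S·N(−d₁) = 129.084905 − 102.275618 = 26.809287 (the quoted price), and the Black–Scholes price is strictly increasing in σ, so σ is unique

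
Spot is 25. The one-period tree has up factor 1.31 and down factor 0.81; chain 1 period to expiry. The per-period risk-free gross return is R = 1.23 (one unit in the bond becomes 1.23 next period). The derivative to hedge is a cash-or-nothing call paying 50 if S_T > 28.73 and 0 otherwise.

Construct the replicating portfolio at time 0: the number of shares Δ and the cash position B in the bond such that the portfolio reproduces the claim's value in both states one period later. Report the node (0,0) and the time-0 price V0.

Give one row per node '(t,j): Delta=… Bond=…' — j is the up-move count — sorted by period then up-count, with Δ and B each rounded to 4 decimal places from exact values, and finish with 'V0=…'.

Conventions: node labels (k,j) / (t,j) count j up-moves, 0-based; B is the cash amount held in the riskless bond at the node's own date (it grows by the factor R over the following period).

(0,0): Delta=4.0000 Bond=-65.8537
V0=34.1463

Risk-neutral probability p* = (R−d)/(u−d) = (1.23−0.81)/(1.31−0.81) = 0.8400.
Terminal payoffs: V(1,0)=0.0000, V(1,1)=50.0000
  t=0,j=0: stock 25.0000 → up 32.7500 (V=50.0000), down 20.2500 (V=0.0000). Price 34.1463; hedge Δ=4.0000, bond B=-65.8537.
Check: Δ(0,0)·S0 + B(0,0) = 34.1463 = V0.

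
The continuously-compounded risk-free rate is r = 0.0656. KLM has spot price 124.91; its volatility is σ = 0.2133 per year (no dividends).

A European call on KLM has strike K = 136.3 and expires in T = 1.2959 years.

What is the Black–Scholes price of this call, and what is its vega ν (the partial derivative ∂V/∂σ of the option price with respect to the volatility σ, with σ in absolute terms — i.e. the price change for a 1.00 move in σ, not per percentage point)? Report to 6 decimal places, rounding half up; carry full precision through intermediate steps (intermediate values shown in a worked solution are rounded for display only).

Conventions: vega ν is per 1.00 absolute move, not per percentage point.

price = 11.943513
ν = 56.371943

σ√T = 0.2133·√1.2959 = 0.242816
d₁ = (ln(S/K) + (r+σ²/2)T) / (σ√T) = (ln(124.91/136.3) + (0.0656+0.2133²/2)·1.2959) / 0.242816 = (-0.087265 + 0.114491) / 0.242816 = 0.112126
d₂ = d₁ − σ√T = 0.112126 − 0.242816 = -0.130690
e^{−rT} = 0.918502
N(d₁) = 0.544638,  N(d₂) = 0.448010
Call price V = S·N(d₁) − K·e^{−rT}·N(d₂) = 68.030753 − 56.087240 = 11.943513
φ(d₁) = (1/√(2π))·e^{−d₁²/2} = 0.396442
ν = S·φ(d₁)·√T = 56.371943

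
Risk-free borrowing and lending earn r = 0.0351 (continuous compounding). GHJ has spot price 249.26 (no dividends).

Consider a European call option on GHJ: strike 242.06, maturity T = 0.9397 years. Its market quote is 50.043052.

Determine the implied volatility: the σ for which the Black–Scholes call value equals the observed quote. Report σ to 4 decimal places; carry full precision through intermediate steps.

sigma = 0.4540

At σ = 0.4540 the Black–Scholes value reproduces the quote:
σ√T = 0.454·√0.9397 = 0.440099
d₁ = (ln(S/K) + (r+σ²/2)T) / (σ√T) = (ln(249.26/242.06) + (0.0351+0.454²/2)·0.9397) / 0.440099 = (0.029311 + 0.129827) / 0.440099 = 0.361596
d₂ = d₁ − σ√T = 0.361596 − 0.440099 = -0.078503
e^{−rT} = 0.967555
N(d₁) = 0.641173,  N(d₂) = 0.468714
V = S·N(d₁) − K·e^{−rT}·N(d₂) = 159.818767 − 109.775716 = 50.043052 (the quoted price), and the Black–Scholes price is strictly increasing in σ, so σ is unique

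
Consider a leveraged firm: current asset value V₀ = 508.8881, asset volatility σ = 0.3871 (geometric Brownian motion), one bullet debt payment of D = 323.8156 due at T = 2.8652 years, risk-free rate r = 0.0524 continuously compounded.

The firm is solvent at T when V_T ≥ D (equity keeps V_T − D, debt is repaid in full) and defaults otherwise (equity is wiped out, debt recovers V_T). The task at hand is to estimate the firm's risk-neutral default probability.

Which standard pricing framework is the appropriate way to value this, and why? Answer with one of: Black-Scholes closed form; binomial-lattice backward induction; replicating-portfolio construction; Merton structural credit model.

Key observation: a levered firm with one bullet debt due at 2.8652 years is the canonical structural-credit setup: equity is a call on the firm's assets struck at the face value.

framework: Merton structural credit model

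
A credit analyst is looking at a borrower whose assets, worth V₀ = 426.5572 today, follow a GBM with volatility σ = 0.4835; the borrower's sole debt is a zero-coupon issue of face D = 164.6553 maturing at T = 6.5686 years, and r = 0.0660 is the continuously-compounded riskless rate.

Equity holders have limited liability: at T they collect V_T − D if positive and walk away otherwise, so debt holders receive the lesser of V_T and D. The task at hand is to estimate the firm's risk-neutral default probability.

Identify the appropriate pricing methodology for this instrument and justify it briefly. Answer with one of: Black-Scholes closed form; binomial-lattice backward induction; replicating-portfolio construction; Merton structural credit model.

Key observation: the question is about default risk generated by asset-value dynamics against a debt face of 164.6553 — the structural framework prices exactly that.

framework: Merton structural credit model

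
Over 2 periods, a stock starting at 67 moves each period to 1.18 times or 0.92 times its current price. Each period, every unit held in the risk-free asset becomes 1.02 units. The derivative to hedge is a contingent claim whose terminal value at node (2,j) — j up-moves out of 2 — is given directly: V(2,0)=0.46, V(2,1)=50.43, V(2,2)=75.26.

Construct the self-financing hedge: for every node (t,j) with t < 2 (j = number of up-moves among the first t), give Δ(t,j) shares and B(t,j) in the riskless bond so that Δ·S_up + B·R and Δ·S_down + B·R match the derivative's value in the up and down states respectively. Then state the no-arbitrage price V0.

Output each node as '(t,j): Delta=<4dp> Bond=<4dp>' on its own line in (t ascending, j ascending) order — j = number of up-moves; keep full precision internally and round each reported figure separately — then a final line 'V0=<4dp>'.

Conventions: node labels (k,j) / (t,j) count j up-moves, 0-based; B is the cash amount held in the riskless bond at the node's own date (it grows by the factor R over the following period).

(0,0): Delta=2.2681 Bond=-118.1502
(1,0): Delta=3.1180 Bond=-172.8989
(1,1): Delta=1.2079 Bond=-36.6961
V0=33.8135

Risk-neutral probability p* = (R−d)/(u−d) = (1.02−0.92)/(1.18−0.92) = 0.3846.
Expiry values: V(2,0)=0.4600, V(2,1)=50.4300, V(2,2)=75.2600
Node (1,0) S=61.6400: V=(p*·50.4300+(1−p*)·0.4600)/1.02=19.2934; Δ=(50.4300−0.4600)/(72.7352−56.7088)=3.1180; B=V−Δ·S=-172.8989
Node (1,1) S=79.0600: V=(p*·75.2600+(1−p*)·50.4300)/1.02=58.8039; Δ=(75.2600−50.4300)/(93.2908−72.7352)=1.2079; B=V−Δ·S=-36.6961
Node (0,0) S=67.0000: V=(p*·58.8039+(1−p*)·19.2934)/1.02=33.8135; Δ=(58.8039−19.2934)/(79.0600−61.6400)=2.2681; B=V−Δ·S=-118.1502
Check: Δ(0,0)·S0 + B(0,0) = 33.8135 = V0.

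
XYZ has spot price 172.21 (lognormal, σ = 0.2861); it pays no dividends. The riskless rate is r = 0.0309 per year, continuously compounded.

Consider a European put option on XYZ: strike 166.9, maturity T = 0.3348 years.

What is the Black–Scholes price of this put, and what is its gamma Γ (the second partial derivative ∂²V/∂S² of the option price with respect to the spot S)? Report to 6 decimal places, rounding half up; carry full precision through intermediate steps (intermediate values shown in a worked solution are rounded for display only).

σ√T = 0.2861·√0.3348 = 0.165543
d₁ = (ln(S/K) + (r+σ²/2)T) / (σ√T) = (ln(172.21/166.9) + (0.0309+0.2861²/2)·0.3348) / 0.165543 = (0.031320 + 0.024048) / 0.165543 = 0.334459
d₂ = d₁ − σ√T = 0.334459 − 0.165543 = 0.168916
e^{−rT} = 0.989708
N(−d₁) = 0.369016,  N(−d₂) = 0.432931
Put price V = K·e^{−rT}·N(−d₂) − S·N(−d₁) = 71.512552 − 63.548326 = 7.964226
φ(d₁) = (1/√(2π))·e^{−d₁²/2} = 0.377241
Γ = φ(d₁) / (S·σ·√T) = 0.013233

price = 7.964226
Γ = 0.013233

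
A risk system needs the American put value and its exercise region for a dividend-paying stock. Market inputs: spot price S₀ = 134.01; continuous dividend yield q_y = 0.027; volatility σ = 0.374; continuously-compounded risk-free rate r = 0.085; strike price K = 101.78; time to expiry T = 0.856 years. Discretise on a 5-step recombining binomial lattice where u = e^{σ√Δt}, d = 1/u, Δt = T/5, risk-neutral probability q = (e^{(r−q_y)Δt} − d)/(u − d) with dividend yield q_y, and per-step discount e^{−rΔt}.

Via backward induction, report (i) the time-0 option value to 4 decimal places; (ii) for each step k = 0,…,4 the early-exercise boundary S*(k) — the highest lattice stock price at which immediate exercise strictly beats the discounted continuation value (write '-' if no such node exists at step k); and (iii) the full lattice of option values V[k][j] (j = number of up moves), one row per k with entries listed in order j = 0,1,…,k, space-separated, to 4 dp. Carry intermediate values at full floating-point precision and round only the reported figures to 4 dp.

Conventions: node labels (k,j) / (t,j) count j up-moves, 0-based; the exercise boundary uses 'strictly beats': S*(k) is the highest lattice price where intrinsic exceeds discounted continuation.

Δt=0.17120, u=1.16736, d=0.85663, q=0.49350, disc=e^(-rΔt)=0.98555
k=5 terminal: V=max(K-S,0) → 39.9631 17.5398 0.0000 0.0000 0.0000 0.0000
k=4: j=0 S=72.1628 intr=29.6172 cont=28.4796 V=29.6172[EX]; j=1 S=98.3389 intr=3.4411 cont=8.7555 V=8.7555[hold]; j=2 S=134.0100 intr=0.0000 cont=0.0000 V=0.0000[hold]; j=3 S=182.6203 intr=0.0000 cont=0.0000 V=0.0000[hold]; j=4 S=248.8634 intr=0.0000 cont=0.0000 V=0.0000[hold]  S*(4)=72.1628
k=3: j=0 S=84.2402 intr=17.5398 cont=19.0427 V=19.0427[hold]; j=1 S=114.7972 intr=0.0000 cont=4.3705 V=4.3705[hold]; j=2 S=156.4383 intr=0.0000 cont=0.0000 V=0.0000[hold]; j=3 S=213.1842 intr=0.0000 cont=0.0000 V=0.0000[hold]  S*(3)=-
k=2: j=0 S=98.3389 intr=3.4411 cont=11.6314 V=11.6314[hold]; j=1 S=134.0100 intr=0.0000 cont=2.1817 V=2.1817[hold]; j=2 S=182.6203 intr=0.0000 cont=0.0000 V=0.0000[hold]  S*(2)=-
k=1: j=0 S=114.7972 intr=0.0000 cont=6.8673 V=6.8673[hold]; j=1 S=156.4383 intr=0.0000 cont=1.0890 V=1.0890[hold]  S*(1)=-
k=0: j=0 S=134.0100 intr=0.0000 cont=3.9577 V=3.9577[hold]  S*(0)=-

price = 3.9577
boundary = - - - - 72.1628
tree:
3.9577
6.8673 1.0890
11.6314 2.1817 0.0000
19.0427 4.3705 0.0000 0.0000
29.6172 8.7555 0.0000 0.0000 0.0000
39.9631 17.5398 0.0000 0.0000 0.0000 0.0000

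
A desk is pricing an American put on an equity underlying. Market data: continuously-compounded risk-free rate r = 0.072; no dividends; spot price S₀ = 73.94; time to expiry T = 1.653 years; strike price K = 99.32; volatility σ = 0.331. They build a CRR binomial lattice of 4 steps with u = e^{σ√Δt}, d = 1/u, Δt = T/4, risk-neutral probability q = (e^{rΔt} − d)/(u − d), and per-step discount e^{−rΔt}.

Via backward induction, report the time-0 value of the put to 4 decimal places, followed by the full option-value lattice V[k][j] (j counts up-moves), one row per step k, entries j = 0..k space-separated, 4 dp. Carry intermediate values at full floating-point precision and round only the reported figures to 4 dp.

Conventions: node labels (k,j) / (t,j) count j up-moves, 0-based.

Δt=0.41325  u=1.23711  d=0.80833  q=0.51744  discount=0.97068
step 4 (expiry): payoffs max(K−S,0) = 67.7525 51.0075 25.3800 0.0000 0.0000
k=3: (k=3,j=0): S=39.0526, K−S=60.2674, hold=57.3558 ⇒ V=60.2674 exercise | (k=3,j=1): S=59.7681, K−S=39.5519, hold=36.6403 ⇒ V=39.5519 exercise | (k=3,j=2): S=91.4723, K−S=7.8477, hold=11.8884 ⇒ V=11.8884 continue | (k=3,j=3): S=139.9940, K−S=0.0000, hold=0.0000 ⇒ V=0.0000 continue
k=2: (k=2,j=0): S=48.3125, K−S=51.0075, hold=48.0959 ⇒ V=51.0075 exercise | (k=2,j=1): S=73.9400, K−S=25.3800, hold=24.4978 ⇒ V=25.3800 exercise | (k=2,j=2): S=113.1617, K−S=0.0000, hold=5.5687 ⇒ V=5.5687 continue
k=1: (k=1,j=0): S=59.7681, K−S=39.5519, hold=36.6403 ⇒ V=39.5519 exercise | (k=1,j=1): S=91.4723, K−S=7.8477, hold=14.6853 ⇒ V=14.6853 continue
k=0: (k=0,j=0): S=73.9400, K−S=25.3800, hold=25.9027 ⇒ V=25.9027 continue

price = 25.9027
tree:
25.9027
39.5519 14.6853
51.0075 25.3800 5.5687
60.2674 39.5519 11.8884 0.0000
67.7525 51.0075 25.3800 0.0000 0.0000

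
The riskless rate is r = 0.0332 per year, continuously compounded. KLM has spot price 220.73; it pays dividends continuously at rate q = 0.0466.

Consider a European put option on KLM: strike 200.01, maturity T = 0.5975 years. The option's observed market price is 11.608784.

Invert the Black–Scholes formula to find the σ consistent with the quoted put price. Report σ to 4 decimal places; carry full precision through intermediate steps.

At σ = 0.3090 the Black–Scholes value reproduces the quote:
σ√T = 0.309·√0.5975 = 0.238851
d₁ = (ln(S/K) + (r−q+σ²/2)T) / (σ√T) = (ln(220.73/200.01) + (0.0332−0.0466+0.309²/2)·0.5975) / 0.238851 = (0.098573 + 0.020518) / 0.238851 = 0.498600
d₂ = d₁ − σ√T = 0.498600 − 0.238851 = 0.259749
e^{−rT} = 0.980358
e^{−qT} = 0.972541
N(−d₁) = 0.309030,  N(−d₂) = 0.397529
V = K·e^{−rT}·N(−d₂) − S·e^{−qT}·N(−d₁) = 77.948002 − 66.339218 = 11.608784 (equal to the quote); since ∂V/∂σ > 0 for all σ, the implied volatility is unique

sigma = 0.3090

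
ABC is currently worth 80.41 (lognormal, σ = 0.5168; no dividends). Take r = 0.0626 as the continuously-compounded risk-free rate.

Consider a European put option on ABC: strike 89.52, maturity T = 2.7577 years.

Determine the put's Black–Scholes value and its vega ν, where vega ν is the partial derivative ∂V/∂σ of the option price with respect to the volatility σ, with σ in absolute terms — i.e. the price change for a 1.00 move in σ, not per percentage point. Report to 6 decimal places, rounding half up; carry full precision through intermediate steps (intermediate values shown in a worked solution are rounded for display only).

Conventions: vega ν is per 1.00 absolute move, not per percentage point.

price = 23.392815
ν = 46.888958

σ√T = 0.5168·√2.7577 = 0.858215
d₁ = (ln(S/K) + (r+σ²/2)T) / (σ√T) = (ln(80.41/89.52) + (0.0626+0.5168²/2)·2.7577) / 0.858215 = (-0.107324 + 0.540898) / 0.858215 = 0.505205
d₂ = d₁ − σ√T = 0.505205 − 0.858215 = -0.353009
e^{−rT} = 0.841447
N(−d₁) = 0.306707,  N(−d₂) = 0.637959
Put price V = K·e^{−rT}·N(−d₂) − S·N(−d₁) = 48.055146 − 24.662330 = 23.392815
φ(d₁) = (1/√(2π))·e^{−d₁²/2} = 0.351145
ν = S·φ(d₁)·√T = 46.888958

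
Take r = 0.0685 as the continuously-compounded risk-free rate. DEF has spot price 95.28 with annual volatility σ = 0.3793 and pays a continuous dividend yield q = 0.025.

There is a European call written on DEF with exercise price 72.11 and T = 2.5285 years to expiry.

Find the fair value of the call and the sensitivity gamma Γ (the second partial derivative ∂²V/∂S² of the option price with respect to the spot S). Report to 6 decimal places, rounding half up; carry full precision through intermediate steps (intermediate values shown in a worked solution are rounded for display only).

price = 35.596358
Γ = 0.004166

σ√T = 0.3793·√2.5285 = 0.603135
d₁ = (ln(S/K) + (r−q+σ²/2)T) / (σ√T) = (ln(95.28/72.11) + (0.0685−0.025+0.3793²/2)·2.5285) / 0.603135 = (0.278627 + 0.291875) / 0.603135 = 0.945896
d₂ = d₁ − σ√T = 0.945896 − 0.603135 = 0.342761
e^{−rT} = 0.840968
e^{−qT} = 0.938744
N(d₁) = 0.827899,  N(d₂) = 0.634111
Call price V = S·e^{−qT}·N(d₁) − K·e^{−rT}·N(d₂) = 74.050221 − 38.453863 = 35.596358
φ(d₁) = (1/√(2π))·e^{−d₁²/2} = 0.255049
Γ = e^{−qT}·φ(d₁) / (S·σ·√T) = 0.004166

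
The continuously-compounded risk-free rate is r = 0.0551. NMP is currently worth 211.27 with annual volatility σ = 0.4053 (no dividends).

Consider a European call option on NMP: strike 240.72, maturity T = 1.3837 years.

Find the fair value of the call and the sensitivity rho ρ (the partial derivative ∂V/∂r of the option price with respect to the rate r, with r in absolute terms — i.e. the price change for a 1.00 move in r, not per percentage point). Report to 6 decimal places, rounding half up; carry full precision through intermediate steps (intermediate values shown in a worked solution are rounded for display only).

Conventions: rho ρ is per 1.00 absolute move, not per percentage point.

price = 35.285606
ρ = 111.833751

σ√T = 0.4053·√1.3837 = 0.476758
d₁ = (ln(S/K) + (r+σ²/2)T) / (σ√T) = (ln(211.27/240.72) + (0.0551+0.4053²/2)·1.3837) / 0.476758 = (-0.130497 + 0.189891) / 0.476758 = 0.124577
d₂ = d₁ − σ√T = 0.124577 − 0.476758 = -0.352180
e^{−rT} = 0.926592
N(d₁) = 0.549571,  N(d₂) = 0.362352
Call price V = S·N(d₁) − K·e^{−rT}·N(d₂) = 116.107859 − 80.822252 = 35.285606
ρ = K·T·e^{−rT}·N(d₂) = 111.833751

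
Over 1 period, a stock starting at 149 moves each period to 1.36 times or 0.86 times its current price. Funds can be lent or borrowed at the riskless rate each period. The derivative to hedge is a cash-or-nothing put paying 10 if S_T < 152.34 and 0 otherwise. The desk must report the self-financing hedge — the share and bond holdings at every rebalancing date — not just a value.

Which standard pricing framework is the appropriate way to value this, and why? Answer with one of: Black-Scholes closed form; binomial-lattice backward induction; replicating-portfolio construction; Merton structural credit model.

framework: replicating-portfolio construction

Key observation: what is demanded is not a single number but the (Δ, B) position at each node of the 1.36/0.86 tree starting at 149; constructing those positions is the replicating-portfolio method.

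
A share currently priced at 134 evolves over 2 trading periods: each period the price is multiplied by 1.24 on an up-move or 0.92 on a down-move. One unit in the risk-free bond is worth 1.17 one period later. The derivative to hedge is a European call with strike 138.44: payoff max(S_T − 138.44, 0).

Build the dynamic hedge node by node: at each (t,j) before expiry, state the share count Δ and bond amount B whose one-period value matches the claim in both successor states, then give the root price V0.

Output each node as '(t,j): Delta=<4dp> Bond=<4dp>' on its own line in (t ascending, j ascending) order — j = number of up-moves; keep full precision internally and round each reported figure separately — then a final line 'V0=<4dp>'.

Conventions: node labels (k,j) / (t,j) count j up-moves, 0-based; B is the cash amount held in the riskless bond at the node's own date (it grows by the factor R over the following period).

(0,0): Delta=0.8909 Bond=-85.6378
(1,0): Delta=0.3657 Bond=-35.4515
(1,1): Delta=1.0000 Bond=-118.3248
V0=33.7424

Risk-neutral probability p* = (R−d)/(u−d) = (1.17−0.92)/(1.24−0.92) = 0.7812.
Terminal payoffs: V(2,0)=0.0000, V(2,1)=14.4272, V(2,2)=67.5984
(1,0): S=123.2800. Δ = (V_up−V_dn)/(S_up−S_dn) = (14.4272−0.0000)/(152.8672−113.4176) = 0.3657. V = [p*·14.4272 + (1−p*)·0.0000]/1.17 = 9.6335. B = V − Δ·S = -35.4515.
(1,1): S=166.1600. Δ = (V_up−V_dn)/(S_up−S_dn) = (67.5984−14.4272)/(206.0384−152.8672) = 1.0000. V = [p*·67.5984 + (1−p*)·14.4272]/1.17 = 47.8352. B = V − Δ·S = -118.3248.
(0,0): S=134.0000. Δ = (V_up−V_dn)/(S_up−S_dn) = (47.8352−9.6335)/(166.1600−123.2800) = 0.8909. V = [p*·47.8352 + (1−p*)·9.6335]/1.17 = 33.7424. B = V − Δ·S = -85.6378.
Sanity check at the root: Δ(0,0)·S0 + B(0,0) reproduces V0 = 33.7424.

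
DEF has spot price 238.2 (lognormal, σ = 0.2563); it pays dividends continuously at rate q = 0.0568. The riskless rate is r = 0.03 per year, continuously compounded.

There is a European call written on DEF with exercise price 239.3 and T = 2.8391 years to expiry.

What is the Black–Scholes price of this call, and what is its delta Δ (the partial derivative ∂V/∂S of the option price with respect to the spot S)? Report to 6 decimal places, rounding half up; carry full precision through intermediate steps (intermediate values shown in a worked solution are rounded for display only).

σ√T = 0.2563·√2.8391 = 0.431856
d₁ = (ln(S/K) + (r−q+σ²/2)T) / (σ√T) = (ln(238.2/239.3) + (0.03−0.0568+0.2563²/2)·2.8391) / 0.431856 = (-0.004607 + 0.017162) / 0.431856 = 0.029071
d₂ = d₁ − σ√T = 0.029071 − 0.431856 = -0.402785
e^{−rT} = 0.918353
e^{−qT} = 0.851070
N(d₁) = 0.511596,  N(d₂) = 0.343553
Call price V = S·e^{−qT}·N(d₁) − K·e^{−rT}·N(d₂) = 103.713258 − 75.499945 = 28.213313
Δ = e^{−qT}·N(d₁) = 0.435404

price = 28.213313
Δ = 0.435404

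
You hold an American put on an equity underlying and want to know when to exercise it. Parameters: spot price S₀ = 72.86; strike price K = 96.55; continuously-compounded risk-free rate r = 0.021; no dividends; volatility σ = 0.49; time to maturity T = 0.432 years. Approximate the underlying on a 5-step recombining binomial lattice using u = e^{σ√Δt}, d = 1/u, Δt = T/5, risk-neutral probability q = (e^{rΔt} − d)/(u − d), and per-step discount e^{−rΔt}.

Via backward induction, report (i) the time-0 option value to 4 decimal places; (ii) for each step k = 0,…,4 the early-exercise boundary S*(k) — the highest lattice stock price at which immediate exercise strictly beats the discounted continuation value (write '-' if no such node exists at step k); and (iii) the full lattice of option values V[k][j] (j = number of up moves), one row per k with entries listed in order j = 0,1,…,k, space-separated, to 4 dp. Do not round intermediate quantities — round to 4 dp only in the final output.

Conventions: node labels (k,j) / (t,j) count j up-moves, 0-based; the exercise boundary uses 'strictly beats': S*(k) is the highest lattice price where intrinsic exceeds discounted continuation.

params: Δt=0.08640 u=1.15492 d=0.86586 q=0.47034 e^(-rΔt)=0.99819
t_5 payoffs: 61.0905 49.2529 33.4633 12.4026 0.0000 0.0000
t_4: node(4,0) S=40.9528 payoff=55.5972 vs cont=55.4222 → 55.5972 [stop]  node(4,1) S=54.6244 payoff=41.9256 vs cont=41.7506 → 41.9256 [stop]  node(4,2) S=72.8600 payoff=23.6900 vs cont=23.5150 → 23.6900 [stop]  node(4,3) S=97.1834 payoff=0.0000 vs cont=6.5573 → 6.5573 [wait]  node(4,4) S=129.6268 payoff=0.0000 vs cont=0.0000 → 0.0000 [wait]  ⇒ S*(4)=72.8600
t_3: node(3,0) S=47.2971 payoff=49.2529 vs cont=49.0778 → 49.2529 [stop]  node(3,1) S=63.0867 payoff=33.4633 vs cont=33.2883 → 33.4633 [stop]  node(3,2) S=84.1474 payoff=12.4026 vs cont=15.6035 → 15.6035 [wait]  node(3,3) S=112.2389 payoff=0.0000 vs cont=3.4669 → 3.4669 [wait]  ⇒ S*(3)=63.0867
t_2: node(2,0) S=54.6244 payoff=41.9256 vs cont=41.7506 → 41.9256 [stop]  node(2,1) S=72.8600 payoff=23.6900 vs cont=25.0177 → 25.0177 [wait]  node(2,2) S=97.1834 payoff=0.0000 vs cont=9.8773 → 9.8773 [wait]  ⇒ S*(2)=54.6244
t_1: node(1,0) S=63.0867 payoff=33.4633 vs cont=33.9116 → 33.9116 [wait]  node(1,1) S=84.1474 payoff=12.4026 vs cont=17.8642 → 17.8642 [wait]  ⇒ S*(1)=-
t_0: node(0,0) S=72.8600 payoff=23.6900 vs cont=26.3161 → 26.3161 [wait]  ⇒ S*(0)=-

price = 26.3161
boundary = - - 54.6244 63.0867 72.8600
tree:
26.3161
33.9116 17.8642
41.9256 25.0177 9.8773
49.2529 33.4633 15.6035 3.4669
55.5972 41.9256 23.6900 6.5573 0.0000
61.0905 49.2529 33.4633 12.4026 0.0000 0.0000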